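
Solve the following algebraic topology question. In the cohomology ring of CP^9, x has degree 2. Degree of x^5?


|x| = 2 in H^*(CP^n).
|x^5| = 5 * |x| = 5 * 2 = 10

10


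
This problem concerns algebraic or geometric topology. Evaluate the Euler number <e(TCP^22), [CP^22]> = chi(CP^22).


For any closed oriented manifold, <e(TM),[M]> = chi(M).
chi(CP^22) = 22+1 = 23

23


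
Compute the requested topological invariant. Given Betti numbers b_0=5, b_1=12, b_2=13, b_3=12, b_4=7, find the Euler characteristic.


chi = sum_k (-1)^k b_k.
= (5) + (-12) + (13) + (-12) + (7)
= 1

1


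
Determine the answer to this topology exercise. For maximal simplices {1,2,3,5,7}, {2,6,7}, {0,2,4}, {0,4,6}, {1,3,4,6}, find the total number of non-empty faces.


Each maximal simplex on m vertices has 2^m - 1 nonempty faces.
Take the union (dedupe shared faces).
Total distinct faces = 53

53


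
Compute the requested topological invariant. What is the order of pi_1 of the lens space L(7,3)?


pi_1(L(p,q)) = Z/pZ for any q coprime to p.
|pi_1(L(7,3))| = 7

7


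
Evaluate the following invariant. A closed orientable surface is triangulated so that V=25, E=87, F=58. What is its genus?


chi = V - E + F = 25 - 87 + 58 = -4
For orientable closed surface: chi = 2 - 2g, so g = (2 - chi)/2.
g = (2 - (-4)) / 2 = 6 / 2 = 3

3


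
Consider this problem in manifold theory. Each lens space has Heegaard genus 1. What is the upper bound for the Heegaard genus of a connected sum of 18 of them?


Heegaard genus satisfies g(A#B) <= g(A) + g(B).
Each lens space has g = 1.
Upper bound: 18 * 1 = 18

18


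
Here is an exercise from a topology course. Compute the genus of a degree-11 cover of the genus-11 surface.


For an n-sheeted cover: chi(E) = n * chi(B).
chi(Sigma_11) = 2 - 2*11 = -20.
chi(E) = 11 * (-20) = -220.
genus(E) = (2 - chi(E))/2 = (2 - (-220))/2 = 222/2 = 111

111


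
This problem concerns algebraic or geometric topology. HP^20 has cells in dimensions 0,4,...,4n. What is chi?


HP^20 has one cell in each dimension 0, 4, ..., 4*20 (20+1 cells, all even-dim).
chi = 20 + 1 = 21

21


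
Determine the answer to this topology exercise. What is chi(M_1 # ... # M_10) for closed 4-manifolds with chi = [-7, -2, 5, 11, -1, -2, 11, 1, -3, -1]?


For n-manifolds: chi(A#B) = chi(A) + chi(B) - chi(S^4).
chi(S^4) = 1 + (-1)^4 = 2.
chi(#) = (sum chi_i) - (10-1)*chi(S^4) = 12 - 9*2 = -6

-6


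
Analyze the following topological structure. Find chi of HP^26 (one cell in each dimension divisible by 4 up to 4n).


HP^26 has one cell in each dimension 0, 4, ..., 4*26 (26+1 cells, all even-dim).
chi = 26 + 1 = 27

27


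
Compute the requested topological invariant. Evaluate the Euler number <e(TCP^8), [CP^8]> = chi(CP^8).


For any closed oriented manifold, <e(TM),[M]> = chi(M).
chi(CP^8) = 8+1 = 9

9


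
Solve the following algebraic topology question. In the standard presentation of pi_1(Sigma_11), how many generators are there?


Standard presentation: pi_1(Sigma_g) = <a_1,b_1,...,a_g,b_g | [a_1,b_1]...[a_g,b_g] = 1>.
Number of generators = 2g = 2*11 = 22

22


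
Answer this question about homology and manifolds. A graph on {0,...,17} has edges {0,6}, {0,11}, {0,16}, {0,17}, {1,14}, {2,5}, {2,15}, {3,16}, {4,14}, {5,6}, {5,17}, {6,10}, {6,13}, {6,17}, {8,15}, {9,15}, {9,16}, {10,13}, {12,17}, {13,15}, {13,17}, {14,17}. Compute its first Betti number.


b_1 = E - V + (number of components).
E = 22, V = 18, components = 2.
b_1 = 22 - 18 + 2 = 6

6


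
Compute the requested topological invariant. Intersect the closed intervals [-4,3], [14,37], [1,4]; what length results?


Intersection = [max(a_i), min(b_i)] = [14, 3].
Since 14 > 3, the intersection is empty.
Length = 0

0


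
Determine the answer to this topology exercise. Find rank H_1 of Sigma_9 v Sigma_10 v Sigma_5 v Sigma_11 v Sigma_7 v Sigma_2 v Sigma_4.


For a wedge X v Y: reduced H_k(X v Y) = H_k(X) + H_k(Y).
Each Sigma_g contributes b_1 = 2g.
b_1 = 18 + 20 + 10 + 22 + 14 + 4 + 8 = 96

96


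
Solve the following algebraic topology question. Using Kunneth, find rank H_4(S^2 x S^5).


Each S^d has Poincare polynomial 1 + t^d.
The product S^2 x S^5 has Poincare polynomial prod(1+t^d_i).
Expanding: b_0=1, b_2=1, b_5=1, b_7=1.
b_4 = 0

0


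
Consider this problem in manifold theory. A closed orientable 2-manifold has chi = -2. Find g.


chi = 2 - 2g for closed orientable surfaces.
-2 = 2 - 2g
2g = 2 - (-2) = 4
g = 2

2


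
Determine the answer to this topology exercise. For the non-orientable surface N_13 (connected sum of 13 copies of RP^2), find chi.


For a non-orientable closed surface with k crosscaps: chi = 2 - k.
Here k = 13.
chi = 2 - 13 = -11

-11


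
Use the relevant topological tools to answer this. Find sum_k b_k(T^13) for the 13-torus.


b_k(T^13) = C(13,k), so the sum over k is sum_k C(13,k) = 2^13.
Total = 2^13 = 8192

8192


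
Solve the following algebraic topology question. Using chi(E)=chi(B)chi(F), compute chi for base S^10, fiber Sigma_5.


chi(S^10) = 2 (n even), chi(Sigma_5) = 2 - 2*5 = -8.
chi(E) = 2 * (-8) = -16

-16


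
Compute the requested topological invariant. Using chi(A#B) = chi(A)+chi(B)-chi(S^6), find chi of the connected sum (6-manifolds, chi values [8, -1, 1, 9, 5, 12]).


For n-manifolds: chi(A#B) = chi(A) + chi(B) - chi(S^6).
chi(S^6) = 1 + (-1)^6 = 2.
chi(#) = (sum chi_i) - (6-1)*chi(S^6) = 34 - 5*2 = 24

24


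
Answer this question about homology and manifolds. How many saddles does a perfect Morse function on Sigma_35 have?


A perfect Morse function has m_k = b_k.
For Sigma_35: b_0=1, b_1=2g=70, b_2=1.
Saddles m_1 = 2g = 70

70


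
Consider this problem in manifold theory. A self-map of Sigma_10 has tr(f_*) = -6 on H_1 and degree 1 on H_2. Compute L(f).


L(f) = tr(f_0*) - tr(f_1*) + tr(f_2*).
= 1 - (-6) + (1)
= 8

8


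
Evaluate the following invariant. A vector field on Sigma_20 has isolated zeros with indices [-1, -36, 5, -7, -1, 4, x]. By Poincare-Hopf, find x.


Poincare-Hopf: sum of indices = chi(M).
chi(Sigma_20) = 2 - 2*20 = -38.
Sum of known indices = -36.
x = chi - (sum known) = -38 - (-36) = -2

-2


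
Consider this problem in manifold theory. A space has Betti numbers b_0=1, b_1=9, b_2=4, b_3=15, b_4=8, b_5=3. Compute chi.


chi = sum_k (-1)^k b_k.
= (1) + (-9) + (4) + (-15) + (8) + (-3)
= -14

-14


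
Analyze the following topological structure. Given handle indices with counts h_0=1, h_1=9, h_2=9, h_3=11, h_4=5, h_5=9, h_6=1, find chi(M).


Handles of index k contribute (-1)^k to chi (same as CW cells).
chi = (1) + (-9) + (9) + (-11) + (5) + (-9) + (1) = -13

-13


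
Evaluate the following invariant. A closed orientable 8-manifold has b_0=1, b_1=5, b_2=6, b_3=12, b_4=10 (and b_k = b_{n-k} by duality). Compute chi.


By Poincare duality b_k = b_{8-k}, so full Betti numbers: b_0=1, b_1=5, b_2=6, b_3=12, b_4=10, b_5=12, b_6=6, b_7=5, b_8=1.
chi = sum (-1)^k b_k = -10

-10


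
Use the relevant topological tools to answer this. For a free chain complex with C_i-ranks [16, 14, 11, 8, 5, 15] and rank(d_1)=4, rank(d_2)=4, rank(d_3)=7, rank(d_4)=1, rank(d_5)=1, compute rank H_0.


rank H_k = rank(ker d_k) - rank(im d_{k+1}).
rank(ker d_0) = rank(C_0) - rank(d_0) = 16 - 0 = 16.
rank(im d_{0+1}) = 4.
rank H_0 = 16 - 4 = 12

12


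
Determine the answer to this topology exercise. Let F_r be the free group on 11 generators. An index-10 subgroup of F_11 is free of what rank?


Nielsen-Schreier: an index-n subgroup of F_r is free of rank 1 + n(r-1).
Equivalently: chi(cover) = n*chi(base); chi(vee_r S^1) = 1 - 11 = -10.
chi(E) = 10*(-10) = -100; rank = 1 - chi(E) = 1 - (-100) = 101.
rank = 1 + 10*(11-1) = 1 + 100 = 101

101


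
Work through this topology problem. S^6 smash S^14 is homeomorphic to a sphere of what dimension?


S^m ^ S^n = S^{m+n}.
k = 6 + 14 = 20

20


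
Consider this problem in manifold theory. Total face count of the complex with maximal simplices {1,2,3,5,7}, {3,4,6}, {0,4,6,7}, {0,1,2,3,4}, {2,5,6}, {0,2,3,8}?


Each maximal simplex on m vertices has 2^m - 1 nonempty faces.
Take the union (dedupe shared faces).
Total distinct faces = 79

79


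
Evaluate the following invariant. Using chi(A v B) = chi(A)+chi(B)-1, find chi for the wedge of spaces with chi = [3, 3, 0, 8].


chi(A v B) = chi(A) + chi(B) - 1 (one point identified).
For 4 spaces: chi = (sum chi_i) - (4 - 1).
sum = 14; chi = 14 - 3 = 11

11


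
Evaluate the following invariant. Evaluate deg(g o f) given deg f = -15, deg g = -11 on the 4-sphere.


Degree is multiplicative under composition: deg(g o f) = deg(g) * deg(f).
= -11 * -15 = 165

165


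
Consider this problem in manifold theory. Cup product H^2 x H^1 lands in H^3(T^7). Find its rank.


Cup product: H^p x H^q -> H^{p+q}; here p+q = 2+1 = 3.
rank H^k(T^n) = C(n,k).
C(7,3) = 35

35


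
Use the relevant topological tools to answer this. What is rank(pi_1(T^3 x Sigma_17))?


pi_1(A x B) = pi_1(A) x pi_1(B); rank of abelianization = b_1.
b_1(T^3) = 3, b_1(Sigma_17) = 2*17 = 34.
b_1(product) = 3 + 34 = 37

37


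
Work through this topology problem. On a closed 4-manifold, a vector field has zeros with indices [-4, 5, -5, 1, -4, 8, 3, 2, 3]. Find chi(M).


Poincare-Hopf: chi(M) = sum of indices of zeros.
chi = (-4) + (5) + (-5) + (1) + (-4) + (8) + (3) + (2) + (3) = 9

9


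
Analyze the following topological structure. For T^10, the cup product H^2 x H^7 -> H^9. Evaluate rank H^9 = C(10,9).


Cup product: H^p x H^q -> H^{p+q}; here p+q = 2+7 = 9.
rank H^k(T^n) = C(n,k).
C(10,9) = 10

10


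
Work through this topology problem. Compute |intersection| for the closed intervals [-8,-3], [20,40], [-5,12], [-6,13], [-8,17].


Intersection = [max(a_i), min(b_i)] = [20, -3].
Since 20 > -3, the intersection is empty.
Length = 0

0


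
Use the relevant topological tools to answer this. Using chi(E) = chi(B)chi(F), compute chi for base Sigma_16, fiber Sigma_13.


For a fiber bundle F -> E -> B (with CW structure): chi(E) = chi(B) * chi(F).
chi(Sigma_16) = -30, chi(Sigma_13) = -24.
chi(E) = (-30) * (-24) = 720

720


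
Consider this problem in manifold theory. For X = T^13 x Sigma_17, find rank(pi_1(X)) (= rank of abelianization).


pi_1(A x B) = pi_1(A) x pi_1(B); rank of abelianization = b_1.
b_1(T^13) = 13, b_1(Sigma_17) = 2*17 = 34.
b_1(product) = 13 + 34 = 47

47


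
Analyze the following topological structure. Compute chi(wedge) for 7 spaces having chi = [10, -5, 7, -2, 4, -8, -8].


chi(A v B) = chi(A) + chi(B) - 1 (one point identified).
For 7 spaces: chi = (sum chi_i) - (7 - 1).
sum = -2; chi = -2 - 6 = -8

-8


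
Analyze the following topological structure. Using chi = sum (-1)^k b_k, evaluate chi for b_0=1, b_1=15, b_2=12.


chi = sum_k (-1)^k b_k.
= (1) + (-15) + (12)
= -2

-2


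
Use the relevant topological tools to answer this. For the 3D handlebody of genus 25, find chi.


A genus-g handlebody deformation retracts to a wedge of g circles.
chi(vee_g S^1) = 1 - g.
chi(H_25) = 1 - 25 = -24

-24


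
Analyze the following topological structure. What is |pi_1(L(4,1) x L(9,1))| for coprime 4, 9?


pi_1(X x Y) = pi_1(X) x pi_1(Y).
pi_1(L(4,1)) = Z/4, pi_1(L(9,1)) = Z/9.
|Z/4 x Z/9| = 4 * 9 = 36

36


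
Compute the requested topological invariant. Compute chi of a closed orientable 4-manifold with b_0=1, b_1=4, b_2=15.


By Poincare duality b_k = b_{4-k}, so full Betti numbers: b_0=1, b_1=4, b_2=15, b_3=4, b_4=1.
chi = sum (-1)^k b_k = 9

9


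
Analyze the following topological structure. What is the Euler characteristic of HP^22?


HP^22 has one cell in each dimension 0, 4, ..., 4*22 (22+1 cells, all even-dim).
chi = 22 + 1 = 23

23


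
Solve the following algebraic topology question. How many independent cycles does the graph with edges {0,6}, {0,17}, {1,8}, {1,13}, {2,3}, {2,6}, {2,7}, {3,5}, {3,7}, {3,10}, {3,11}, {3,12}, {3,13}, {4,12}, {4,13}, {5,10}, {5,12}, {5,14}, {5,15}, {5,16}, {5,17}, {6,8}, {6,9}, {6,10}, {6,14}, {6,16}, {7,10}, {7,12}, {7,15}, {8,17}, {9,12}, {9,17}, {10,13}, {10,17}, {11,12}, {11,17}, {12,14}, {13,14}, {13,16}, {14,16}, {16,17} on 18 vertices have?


b_1 = E - V + (number of components).
E = 41, V = 18, components = 1.
b_1 = 41 - 18 + 1 = 24

24


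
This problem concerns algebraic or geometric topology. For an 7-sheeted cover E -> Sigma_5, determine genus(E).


For an n-sheeted cover: chi(E) = n * chi(B).
chi(Sigma_5) = 2 - 2*5 = -8.
chi(E) = 7 * (-8) = -56.
genus(E) = (2 - chi(E))/2 = (2 - (-56))/2 = 58/2 = 29

29


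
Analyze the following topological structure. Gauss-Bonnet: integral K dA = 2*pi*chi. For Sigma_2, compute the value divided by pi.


Gauss-Bonnet: integral K dA = 2*pi*chi(M).
chi(Sigma_2) = 2 - 2*2 = -2.
(integral K dA)/pi = 2*chi = 2*(-2) = -4

-4


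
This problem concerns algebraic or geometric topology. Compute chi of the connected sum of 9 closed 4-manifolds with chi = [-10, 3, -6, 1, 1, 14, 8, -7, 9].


For n-manifolds: chi(A#B) = chi(A) + chi(B) - chi(S^4).
chi(S^4) = 1 + (-1)^4 = 2.
chi(#) = (sum chi_i) - (9-1)*chi(S^4) = 13 - 8*2 = -3

-3


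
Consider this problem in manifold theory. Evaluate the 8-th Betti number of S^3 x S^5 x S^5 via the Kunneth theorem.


Each S^d has Poincare polynomial 1 + t^d.
The product S^3 x S^5 x S^5 has Poincare polynomial prod(1+t^d_i).
Expanding: b_0=1, b_3=1, b_5=2, b_8=2, b_10=1, b_13=1.
b_8 = 2

2


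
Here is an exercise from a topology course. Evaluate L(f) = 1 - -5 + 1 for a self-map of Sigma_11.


L(f) = tr(f_0*) - tr(f_1*) + tr(f_2*).
= 1 - (-5) + (1)
= 7

7


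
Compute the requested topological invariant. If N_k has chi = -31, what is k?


chi = 2 - k for closed non-orientable surfaces with k crosscaps.
-31 = 2 - k
k = 2 - (-31) = 33

33


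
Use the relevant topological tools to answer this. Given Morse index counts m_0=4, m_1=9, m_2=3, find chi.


Morse theory: chi(M) = sum_k (-1)^k m_k where m_k = #(index-k critical points).
= (4) + (-9) + (3) = -2

-2


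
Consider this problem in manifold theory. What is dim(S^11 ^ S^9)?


S^m ^ S^n = S^{m+n}.
k = 11 + 9 = 20

20


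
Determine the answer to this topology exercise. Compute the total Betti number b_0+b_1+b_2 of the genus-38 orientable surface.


For Sigma_38: b_0 = 1, b_1 = 2g = 76, b_2 = 1.
Total = 1 + 76 + 1 = 78

78


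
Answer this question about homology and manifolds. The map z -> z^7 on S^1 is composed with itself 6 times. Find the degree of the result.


deg(f) = 7. Degree is multiplicative: deg(f^6) = (deg f)^6.
deg(f^6) = (7)^6 = 117649

117649


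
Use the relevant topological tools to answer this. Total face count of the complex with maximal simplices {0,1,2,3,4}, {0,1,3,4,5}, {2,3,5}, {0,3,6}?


Each maximal simplex on m vertices has 2^m - 1 nonempty faces.
Take the union (dedupe shared faces).
Total distinct faces = 53

53


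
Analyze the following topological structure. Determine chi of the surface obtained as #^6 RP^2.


For a non-orientable closed surface with k crosscaps: chi = 2 - k.
Here k = 6.
chi = 2 - 6 = -4

-4


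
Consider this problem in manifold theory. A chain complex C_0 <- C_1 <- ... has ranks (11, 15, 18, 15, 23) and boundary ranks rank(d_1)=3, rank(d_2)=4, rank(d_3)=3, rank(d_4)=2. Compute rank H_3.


rank H_k = rank(ker d_k) - rank(im d_{k+1}).
rank(ker d_3) = rank(C_3) - rank(d_3) = 15 - 3 = 12.
rank(im d_{3+1}) = 2.
rank H_3 = 12 - 2 = 10

10


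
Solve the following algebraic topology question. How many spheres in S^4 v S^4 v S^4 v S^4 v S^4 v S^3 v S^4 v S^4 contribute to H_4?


For a wedge of spheres, H_k (k>0) is free on one generator per sphere of dimension k.
Spheres of dimension 4: count = 7.
b_4 = 7

7


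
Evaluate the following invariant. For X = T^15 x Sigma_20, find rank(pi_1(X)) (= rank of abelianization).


pi_1(A x B) = pi_1(A) x pi_1(B); rank of abelianization = b_1.
b_1(T^15) = 15, b_1(Sigma_20) = 2*20 = 40.
b_1(product) = 15 + 40 = 55

55


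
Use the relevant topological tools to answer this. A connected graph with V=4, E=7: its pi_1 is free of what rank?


For a connected graph: rank(pi_1) = b_1 = E - V + 1 = 1 - chi.
chi = V - E = 4 - 7 = -3.
rank = 1 - (-3) = 7 - 4 + 1 = 4

4


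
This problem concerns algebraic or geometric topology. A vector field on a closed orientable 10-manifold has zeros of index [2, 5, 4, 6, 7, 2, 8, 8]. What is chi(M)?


Poincare-Hopf: chi(M) = sum of indices of zeros.
chi = (2) + (5) + (4) + (6) + (7) + (2) + (8) + (8) = 42

42


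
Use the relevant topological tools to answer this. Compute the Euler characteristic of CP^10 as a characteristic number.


For any closed oriented manifold, <e(TM),[M]> = chi(M).
chi(CP^10) = 10+1 = 11

11


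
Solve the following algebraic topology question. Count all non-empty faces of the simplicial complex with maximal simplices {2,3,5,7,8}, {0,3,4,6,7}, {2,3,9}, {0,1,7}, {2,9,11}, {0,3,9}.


Each maximal simplex on m vertices has 2^m - 1 nonempty faces.
Take the union (dedupe shared faces).
Total distinct faces = 73

73


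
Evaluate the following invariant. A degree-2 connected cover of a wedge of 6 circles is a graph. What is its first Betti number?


Nielsen-Schreier: an index-n subgroup of F_r is free of rank 1 + n(r-1).
Equivalently: chi(cover) = n*chi(base); chi(vee_r S^1) = 1 - 6 = -5.
chi(E) = 2*(-5) = -10; rank = 1 - chi(E) = 1 - (-10) = 11.
rank = 1 + 2*(6-1) = 1 + 10 = 11

11


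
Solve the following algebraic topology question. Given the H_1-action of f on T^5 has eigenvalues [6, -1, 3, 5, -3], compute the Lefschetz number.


For a torus self-map: L(f) = det(I - A) where A acts on H_1.
L(f) = (1-6) * (1--1) * (1-3) * (1-5) * (1--3) = -5 * 2 * -2 * -4 * 4 = -320

-320


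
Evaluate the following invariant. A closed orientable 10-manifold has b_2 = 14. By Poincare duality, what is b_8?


Poincare duality for closed orientable n-manifolds: b_k = b_{n-k}.
Here n = 10, so b_8 = b_2 = 14

14


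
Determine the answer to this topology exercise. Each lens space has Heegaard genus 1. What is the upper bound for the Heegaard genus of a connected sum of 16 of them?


Heegaard genus satisfies g(A#B) <= g(A) + g(B).
Each lens space has g = 1.
Upper bound: 16 * 1 = 16

16


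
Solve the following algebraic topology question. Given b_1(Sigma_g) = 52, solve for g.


For a closed orientable surface: b_1 = 2g.
52 = 2g
g = 52 / 2 = 26

26


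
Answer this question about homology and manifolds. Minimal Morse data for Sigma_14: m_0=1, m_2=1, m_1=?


A perfect Morse function has m_k = b_k.
For Sigma_14: b_0=1, b_1=2g=28, b_2=1.
Saddles m_1 = 2g = 28

28


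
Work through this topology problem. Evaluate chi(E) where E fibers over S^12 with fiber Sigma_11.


chi(S^12) = 2 (n even), chi(Sigma_11) = 2 - 2*11 = -20.
chi(E) = 2 * (-20) = -40

-40


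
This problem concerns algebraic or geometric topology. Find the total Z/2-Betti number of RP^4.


H^k(RP^4; Z/2) = Z/2 for each 0 <= k <= 4.
Total dimension = 4 + 1 = 5

5


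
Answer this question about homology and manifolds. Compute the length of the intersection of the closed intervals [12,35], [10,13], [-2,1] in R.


Intersection = [max(a_i), min(b_i)] = [12, 1].
Since 12 > 1, the intersection is empty.
Length = 0

0


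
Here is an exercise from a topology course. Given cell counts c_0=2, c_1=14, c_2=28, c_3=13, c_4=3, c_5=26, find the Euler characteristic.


chi = sum_k (-1)^k c_k.
= (-1)^0*2 + (-1)^1*14 + (-1)^2*28 + (-1)^3*13 + (-1)^4*3 + (-1)^5*26
= (2) + (-14) + (28) + (-13) + (3) + (-26)
= -20

-20


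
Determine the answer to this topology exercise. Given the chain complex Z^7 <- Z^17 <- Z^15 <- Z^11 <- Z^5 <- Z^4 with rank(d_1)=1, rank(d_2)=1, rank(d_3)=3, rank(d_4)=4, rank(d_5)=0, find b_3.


rank H_k = rank(ker d_k) - rank(im d_{k+1}).
rank(ker d_3) = rank(C_3) - rank(d_3) = 11 - 3 = 8.
rank(im d_{3+1}) = 4.
rank H_3 = 8 - 4 = 4

4


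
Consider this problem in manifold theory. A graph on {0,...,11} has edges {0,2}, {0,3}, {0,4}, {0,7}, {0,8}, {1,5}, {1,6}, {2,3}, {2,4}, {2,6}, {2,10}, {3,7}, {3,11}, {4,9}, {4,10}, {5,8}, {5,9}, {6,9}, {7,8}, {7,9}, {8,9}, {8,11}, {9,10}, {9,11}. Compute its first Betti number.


b_1 = E - V + (number of components).
E = 24, V = 12, components = 1.
b_1 = 24 - 12 + 1 = 13

13


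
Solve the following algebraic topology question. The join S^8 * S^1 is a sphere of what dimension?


Join of spheres: S^m * S^n = S^{m+n+1}.
dim = 8 + 1 + 1 = 10

10


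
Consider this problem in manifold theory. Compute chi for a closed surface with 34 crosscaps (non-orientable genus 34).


For a non-orientable closed surface with k crosscaps: chi = 2 - k.
Here k = 34.
chi = 2 - 34 = -32

-32


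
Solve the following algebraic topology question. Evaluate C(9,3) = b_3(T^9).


By the Kunneth formula, b_k(T^n) = C(n,k).
b_3(T^9) = C(9,3).
C(9,3) = 9!/(3!*6!) = 84

84


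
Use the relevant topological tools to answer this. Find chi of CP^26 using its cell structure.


CP^26 has one cell in each even dimension 0, 2, ..., 2*26 (26+1 cells total).
All cells are even-dimensional, so chi = number of cells.
chi = 26 + 1 = 27

27


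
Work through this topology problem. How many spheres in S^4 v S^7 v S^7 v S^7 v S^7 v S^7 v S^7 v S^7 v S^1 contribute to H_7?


For a wedge of spheres, H_k (k>0) is free on one generator per sphere of dimension k.
Spheres of dimension 7: count = 7.
b_7 = 7

7


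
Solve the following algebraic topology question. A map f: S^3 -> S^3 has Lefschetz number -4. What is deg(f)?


L(f) = 1 + (-1)^3 deg(f) on S^3.
-4 = 1 + (-1)^3 * deg(f)
(-1)^3 * deg(f) = -5
deg(f) = 5

5


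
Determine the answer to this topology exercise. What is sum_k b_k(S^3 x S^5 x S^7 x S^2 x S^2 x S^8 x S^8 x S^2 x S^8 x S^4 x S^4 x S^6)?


Total Betti number is multiplicative under products.
Each S^d (d>=1) has total Betti number 2.
There are 12 sphere factors.
Total = 2^12 = 4096

4096


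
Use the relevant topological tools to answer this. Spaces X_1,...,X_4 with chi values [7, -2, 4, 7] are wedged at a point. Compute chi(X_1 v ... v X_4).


chi(A v B) = chi(A) + chi(B) - 1 (one point identified).
For 4 spaces: chi = (sum chi_i) - (4 - 1).
sum = 16; chi = 16 - 3 = 13

13


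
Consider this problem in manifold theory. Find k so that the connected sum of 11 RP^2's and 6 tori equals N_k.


Since a >= 1, the sum is non-orientable; each T^2 can be replaced by RP^2 # RP^2 (since T^2#RP^2 = 3RP^2).
Total crosscaps k = 11 + 2*6 = 23.
Check via chi: chi = 11*1 + 6*0 - (11+6-1)*2 = -21 = 2 - k = -21. Consistent.

23


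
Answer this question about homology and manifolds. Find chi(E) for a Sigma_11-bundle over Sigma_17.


For a fiber bundle F -> E -> B (with CW structure): chi(E) = chi(B) * chi(F).
chi(Sigma_17) = -32, chi(Sigma_11) = -20.
chi(E) = (-32) * (-20) = 640

640


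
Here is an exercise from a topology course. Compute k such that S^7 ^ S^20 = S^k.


S^m ^ S^n = S^{m+n}.
k = 7 + 20 = 27

27


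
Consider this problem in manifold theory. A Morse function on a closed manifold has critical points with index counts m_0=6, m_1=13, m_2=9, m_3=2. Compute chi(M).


Morse theory: chi(M) = sum_k (-1)^k m_k where m_k = #(index-k critical points).
= (6) + (-13) + (9) + (-2) = 0

0


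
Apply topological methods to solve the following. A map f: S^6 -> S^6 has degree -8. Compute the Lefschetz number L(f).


On S^6: L(f) = tr(f_0*) + (-1)^6 tr(f_6*) = 1 + (-1)^6 * deg(f).
L(f) = 1 + (-1)^6 * -8 = 1 + -8 = -7

-7


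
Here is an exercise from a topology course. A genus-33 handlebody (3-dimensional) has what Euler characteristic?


A genus-g handlebody deformation retracts to a wedge of g circles.
chi(vee_g S^1) = 1 - g.
chi(H_33) = 1 - 33 = -32

-32


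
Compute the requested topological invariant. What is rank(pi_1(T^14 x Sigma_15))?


pi_1(A x B) = pi_1(A) x pi_1(B); rank of abelianization = b_1.
b_1(T^14) = 14, b_1(Sigma_15) = 2*15 = 30.
b_1(product) = 14 + 30 = 44

44


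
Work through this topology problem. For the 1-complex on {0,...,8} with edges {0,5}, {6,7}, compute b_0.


Run DFS/union-find over 9 vertices.
V = 9, E = 2.
Number of components = 7

7


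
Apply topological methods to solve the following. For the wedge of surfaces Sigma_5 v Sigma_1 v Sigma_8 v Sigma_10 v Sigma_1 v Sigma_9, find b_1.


For a wedge X v Y: reduced H_k(X v Y) = H_k(X) + H_k(Y).
Each Sigma_g contributes b_1 = 2g.
b_1 = 10 + 2 + 16 + 20 + 2 + 18 = 68

68


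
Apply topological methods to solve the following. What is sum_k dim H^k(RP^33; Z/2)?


H^k(RP^33; Z/2) = Z/2 for each 0 <= k <= 33.
Total dimension = 33 + 1 = 34

34


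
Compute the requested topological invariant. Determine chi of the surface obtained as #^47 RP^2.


For a non-orientable closed surface with k crosscaps: chi = 2 - k.
Here k = 47.
chi = 2 - 47 = -45

-45


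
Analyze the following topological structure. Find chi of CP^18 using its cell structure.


CP^18 has one cell in each even dimension 0, 2, ..., 2*18 (18+1 cells total).
All cells are even-dimensional, so chi = number of cells.
chi = 18 + 1 = 19

19


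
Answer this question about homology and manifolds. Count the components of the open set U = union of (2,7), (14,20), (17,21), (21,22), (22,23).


Sort and merge overlapping open intervals.
Merged: (2,7), (14,21), (21,22), (22,23).
Number of components = 4

4


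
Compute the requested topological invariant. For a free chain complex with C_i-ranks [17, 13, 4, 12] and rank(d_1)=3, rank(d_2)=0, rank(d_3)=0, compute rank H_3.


rank H_k = rank(ker d_k) - rank(im d_{k+1}).
rank(ker d_3) = rank(C_3) - rank(d_3) = 12 - 0 = 12.
rank(im d_{3+1}) = 0.
rank H_3 = 12 - 0 = 12

12


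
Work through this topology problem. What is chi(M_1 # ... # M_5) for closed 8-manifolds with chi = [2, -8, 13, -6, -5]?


For n-manifolds: chi(A#B) = chi(A) + chi(B) - chi(S^8).
chi(S^8) = 1 + (-1)^8 = 2.
chi(#) = (sum chi_i) - (5-1)*chi(S^8) = -4 - 4*2 = -12

-12


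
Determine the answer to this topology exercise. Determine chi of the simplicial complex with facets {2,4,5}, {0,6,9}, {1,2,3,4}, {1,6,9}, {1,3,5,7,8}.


Enumerate all faces; f-vector: f_0=10, f_1=22, f_2=17, f_3=6, f_4=1.
chi = sum (-1)^k f_k = 0

0


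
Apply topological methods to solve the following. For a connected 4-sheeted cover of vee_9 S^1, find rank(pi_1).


Nielsen-Schreier: an index-n subgroup of F_r is free of rank 1 + n(r-1).
Equivalently: chi(cover) = n*chi(base); chi(vee_r S^1) = 1 - 9 = -8.
chi(E) = 4*(-8) = -32; rank = 1 - chi(E) = 1 - (-32) = 33.
rank = 1 + 4*(9-1) = 1 + 32 = 33

33


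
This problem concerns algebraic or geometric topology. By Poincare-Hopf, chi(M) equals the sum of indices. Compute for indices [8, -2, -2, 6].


Poincare-Hopf: chi(M) = sum of indices of zeros.
chi = (8) + (-2) + (-2) + (6) = 10

10


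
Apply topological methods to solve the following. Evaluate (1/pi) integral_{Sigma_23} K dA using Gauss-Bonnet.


Gauss-Bonnet: integral K dA = 2*pi*chi(M).
chi(Sigma_23) = 2 - 2*23 = -44.
(integral K dA)/pi = 2*chi = 2*(-44) = -88

-88


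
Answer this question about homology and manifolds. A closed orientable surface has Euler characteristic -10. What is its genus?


chi = 2 - 2g for closed orientable surfaces.
-10 = 2 - 2g
2g = 2 - (-10) = 12
g = 6

6


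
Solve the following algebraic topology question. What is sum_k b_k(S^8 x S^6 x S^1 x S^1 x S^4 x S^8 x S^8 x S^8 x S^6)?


Total Betti number is multiplicative under products.
Each S^d (d>=1) has total Betti number 2.
There are 9 sphere factors.
Total = 2^9 = 512

512


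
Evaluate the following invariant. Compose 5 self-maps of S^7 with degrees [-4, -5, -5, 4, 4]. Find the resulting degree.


Degree is multiplicative: deg(composition) = product of degrees.
= (-4) * (-5) * (-5) * (4) * (4) = -1600

-1600


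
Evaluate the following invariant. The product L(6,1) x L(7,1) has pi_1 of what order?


pi_1(X x Y) = pi_1(X) x pi_1(Y).
pi_1(L(6,1)) = Z/6, pi_1(L(7,1)) = Z/7.
|Z/6 x Z/7| = 6 * 7 = 42

42


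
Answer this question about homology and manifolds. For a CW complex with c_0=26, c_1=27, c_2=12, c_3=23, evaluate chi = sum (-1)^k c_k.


chi = sum_k (-1)^k c_k.
= (-1)^0*26 + (-1)^1*27 + (-1)^2*12 + (-1)^3*23
= (26) + (-27) + (12) + (-23)
= -12

-12


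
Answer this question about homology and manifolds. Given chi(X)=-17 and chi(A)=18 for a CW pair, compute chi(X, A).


Relative Euler characteristic: chi(X, A) = chi(X) - chi(A).
= -17 - (18) = -35

-35


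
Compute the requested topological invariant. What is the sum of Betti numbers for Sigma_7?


For Sigma_7: b_0 = 1, b_1 = 2g = 14, b_2 = 1.
Total = 1 + 14 + 1 = 16

16


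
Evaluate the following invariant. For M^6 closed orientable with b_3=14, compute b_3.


Poincare duality for closed orientable n-manifolds: b_k = b_{n-k}.
Here n = 6, so b_3 = b_3 = 14

14


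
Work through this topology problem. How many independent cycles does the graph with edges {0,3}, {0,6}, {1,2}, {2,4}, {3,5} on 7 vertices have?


b_1 = E - V + (number of components).
E = 5, V = 7, components = 2.
b_1 = 5 - 7 + 2 = 0

0


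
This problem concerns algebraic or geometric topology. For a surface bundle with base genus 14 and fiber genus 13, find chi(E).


For a fiber bundle F -> E -> B (with CW structure): chi(E) = chi(B) * chi(F).
chi(Sigma_14) = -26, chi(Sigma_13) = -24.
chi(E) = (-26) * (-24) = 624

624


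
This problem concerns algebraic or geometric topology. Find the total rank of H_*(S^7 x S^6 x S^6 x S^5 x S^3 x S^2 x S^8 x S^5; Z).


Total Betti number is multiplicative under products.
Each S^d (d>=1) has total Betti number 2.
There are 8 sphere factors.
Total = 2^8 = 256

256


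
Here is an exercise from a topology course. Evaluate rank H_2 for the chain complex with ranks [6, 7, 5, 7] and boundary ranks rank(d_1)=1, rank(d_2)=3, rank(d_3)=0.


rank H_k = rank(ker d_k) - rank(im d_{k+1}).
rank(ker d_2) = rank(C_2) - rank(d_2) = 5 - 3 = 2.
rank(im d_{2+1}) = 0.
rank H_2 = 2 - 0 = 2

2


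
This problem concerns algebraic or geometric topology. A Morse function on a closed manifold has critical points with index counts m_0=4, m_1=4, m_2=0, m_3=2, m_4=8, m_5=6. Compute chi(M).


Morse theory: chi(M) = sum_k (-1)^k m_k where m_k = #(index-k critical points).
= (4) + (-4) + (0) + (-2) + (8) + (-6) = 0

0


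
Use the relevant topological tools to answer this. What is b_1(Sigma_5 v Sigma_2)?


For a wedge: H_1(A v B) = H_1(A) + H_1(B).
b_1(Sigma_5) = 10, b_1(Sigma_2) = 4.
b_1 = 10 + 4 = 14

14


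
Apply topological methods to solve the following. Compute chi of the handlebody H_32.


A genus-g handlebody deformation retracts to a wedge of g circles.
chi(vee_g S^1) = 1 - g.
chi(H_32) = 1 - 32 = -31

-31


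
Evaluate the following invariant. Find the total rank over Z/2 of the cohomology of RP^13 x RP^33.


dim H^*(RP^n; Z/2) = n+1 (one Z/2 in each degree 0..n).
Total Betti number is multiplicative.
Total = (13+1) * (33+1) = 14 * 34 = 476

476


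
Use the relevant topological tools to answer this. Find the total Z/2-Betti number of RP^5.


H^k(RP^5; Z/2) = Z/2 for each 0 <= k <= 5.
Total dimension = 5 + 1 = 6

6


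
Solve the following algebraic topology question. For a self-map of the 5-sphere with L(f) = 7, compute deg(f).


L(f) = 1 + (-1)^5 deg(f) on S^5.
7 = 1 + (-1)^5 * deg(f)
(-1)^5 * deg(f) = 6
deg(f) = -6

-6


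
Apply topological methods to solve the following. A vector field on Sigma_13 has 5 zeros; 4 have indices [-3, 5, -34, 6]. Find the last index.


Poincare-Hopf: sum of indices = chi(M).
chi(Sigma_13) = 2 - 2*13 = -24.
Sum of known indices = -26.
x = chi - (sum known) = -24 - (-26) = 2

2


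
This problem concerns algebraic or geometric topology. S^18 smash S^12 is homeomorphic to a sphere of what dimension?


S^m ^ S^n = S^{m+n}.
k = 18 + 12 = 30

30


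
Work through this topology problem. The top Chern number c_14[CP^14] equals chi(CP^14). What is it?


For any closed oriented manifold, <e(TM),[M]> = chi(M).
chi(CP^14) = 14+1 = 15

15


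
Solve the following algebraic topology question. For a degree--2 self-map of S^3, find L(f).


On S^3: L(f) = tr(f_0*) + (-1)^3 tr(f_3*) = 1 + (-1)^3 * deg(f).
L(f) = 1 + (-1)^3 * -2 = 1 + 2 = 3

3


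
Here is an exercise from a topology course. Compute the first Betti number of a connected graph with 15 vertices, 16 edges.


For a connected graph: rank(pi_1) = b_1 = E - V + 1 = 1 - chi.
chi = V - E = 15 - 16 = -1.
rank = 1 - (-1) = 16 - 15 + 1 = 2

2


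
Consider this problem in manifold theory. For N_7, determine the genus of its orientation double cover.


chi(N_7) = 2 - 7 = -5.
Double cover: chi(Sigma_g) = 2 * chi(N_7) = 2*(-5) = -10.
2 - 2g = -10, so g = (2 - (-10))/2 = 12/2 = 6

6


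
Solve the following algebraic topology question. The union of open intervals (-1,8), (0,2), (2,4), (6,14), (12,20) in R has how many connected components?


Sort and merge overlapping open intervals.
Merged: (-1,20).
Number of components = 1

1


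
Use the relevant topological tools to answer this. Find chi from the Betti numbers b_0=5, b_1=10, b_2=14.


chi = sum_k (-1)^k b_k.
= (5) + (-10) + (14)
= 9

9


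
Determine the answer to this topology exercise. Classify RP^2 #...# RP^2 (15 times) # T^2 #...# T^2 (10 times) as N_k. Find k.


Since a >= 1, the sum is non-orientable; each T^2 can be replaced by RP^2 # RP^2 (since T^2#RP^2 = 3RP^2).
Total crosscaps k = 15 + 2*10 = 35.
Check via chi: chi = 15*1 + 10*0 - (15+10-1)*2 = -33 = 2 - k = -33. Consistent.

35


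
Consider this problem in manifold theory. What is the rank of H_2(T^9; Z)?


By the Kunneth formula, b_k(T^n) = C(n,k).
b_2(T^9) = C(9,2).
C(9,2) = 9!/(2!*7!) = 36

36


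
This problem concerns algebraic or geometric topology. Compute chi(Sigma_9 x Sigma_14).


chi(Sigma_9) = 2 - 2*9 = -16
chi(Sigma_14) = 2 - 2*14 = -26
chi(product) = (-16) * (-26) = 416

416


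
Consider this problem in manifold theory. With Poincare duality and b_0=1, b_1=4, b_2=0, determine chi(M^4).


By Poincare duality b_k = b_{4-k}, so full Betti numbers: b_0=1, b_1=4, b_2=0, b_3=4, b_4=1.
chi = sum (-1)^k b_k = -6

-6


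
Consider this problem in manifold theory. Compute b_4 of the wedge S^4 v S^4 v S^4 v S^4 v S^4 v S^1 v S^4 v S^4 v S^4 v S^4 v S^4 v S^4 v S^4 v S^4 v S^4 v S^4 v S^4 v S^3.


For a wedge of spheres, H_k (k>0) is free on one generator per sphere of dimension k.
Spheres of dimension 4: count = 16.
b_4 = 16

16


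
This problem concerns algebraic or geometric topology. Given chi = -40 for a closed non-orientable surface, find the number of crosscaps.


chi = 2 - k for closed non-orientable surfaces with k crosscaps.
-40 = 2 - k
k = 2 - (-40) = 42

42


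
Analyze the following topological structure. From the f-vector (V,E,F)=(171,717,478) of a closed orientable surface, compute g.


chi = V - E + F = 171 - 717 + 478 = -68
For orientable closed surface: chi = 2 - 2g, so g = (2 - chi)/2.
g = (2 - (-68)) / 2 = 70 / 2 = 35

35


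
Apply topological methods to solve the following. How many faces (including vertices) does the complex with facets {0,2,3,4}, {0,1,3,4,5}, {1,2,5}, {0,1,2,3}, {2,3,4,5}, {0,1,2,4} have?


Each maximal simplex on m vertices has 2^m - 1 nonempty faces.
Take the union (dedupe shared faces).
Total distinct faces = 50

50


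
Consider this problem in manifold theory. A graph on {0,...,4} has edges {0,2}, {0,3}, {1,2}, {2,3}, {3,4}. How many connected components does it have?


Run DFS/union-find over 5 vertices.
V = 5, E = 5.
Number of components = 1

1


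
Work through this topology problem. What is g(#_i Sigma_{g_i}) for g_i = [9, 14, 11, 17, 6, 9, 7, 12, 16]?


Genus is additive under connected sum of orientable surfaces.
g = 9 + 14 + 11 + 17 + 6 + 9 + 7 + 12 + 16 = 101

101


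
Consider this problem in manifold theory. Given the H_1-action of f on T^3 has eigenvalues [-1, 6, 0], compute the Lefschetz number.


For a torus self-map: L(f) = det(I - A) where A acts on H_1.
L(f) = (1--1) * (1-6) * (1-0) = 2 * -5 * 1 = -10

-10


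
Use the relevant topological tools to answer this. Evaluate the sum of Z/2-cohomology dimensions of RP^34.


H^k(RP^34; Z/2) = Z/2 for each 0 <= k <= 34.
Total dimension = 34 + 1 = 35

35


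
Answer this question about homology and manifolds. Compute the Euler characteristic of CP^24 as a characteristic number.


For any closed oriented manifold, <e(TM),[M]> = chi(M).
chi(CP^24) = 24+1 = 25

25


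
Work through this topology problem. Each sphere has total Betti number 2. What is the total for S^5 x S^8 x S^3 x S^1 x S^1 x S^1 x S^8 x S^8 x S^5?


Total Betti number is multiplicative under products.
Each S^d (d>=1) has total Betti number 2.
There are 9 sphere factors.
Total = 2^9 = 512

512


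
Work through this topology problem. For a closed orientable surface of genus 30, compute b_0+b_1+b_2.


For Sigma_30: b_0 = 1, b_1 = 2g = 60, b_2 = 1.
Total = 1 + 60 + 1 = 62

62


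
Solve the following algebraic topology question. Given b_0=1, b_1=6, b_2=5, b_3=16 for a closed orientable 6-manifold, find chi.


By Poincare duality b_k = b_{6-k}, so full Betti numbers: b_0=1, b_1=6, b_2=5, b_3=16, b_4=5, b_5=6, b_6=1.
chi = sum (-1)^k b_k = -16

-16


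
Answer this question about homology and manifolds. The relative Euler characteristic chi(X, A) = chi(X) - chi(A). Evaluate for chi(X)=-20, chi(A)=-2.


Relative Euler characteristic: chi(X, A) = chi(X) - chi(A).
= -20 - (-2) = -18

-18


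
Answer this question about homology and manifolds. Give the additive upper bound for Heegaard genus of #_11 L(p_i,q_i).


Heegaard genus satisfies g(A#B) <= g(A) + g(B).
Each lens space has g = 1.
Upper bound: 11 * 1 = 11

11


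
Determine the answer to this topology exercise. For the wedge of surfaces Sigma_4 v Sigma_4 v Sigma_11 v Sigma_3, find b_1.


For a wedge X v Y: reduced H_k(X v Y) = H_k(X) + H_k(Y).
Each Sigma_g contributes b_1 = 2g.
b_1 = 8 + 8 + 22 + 6 = 44

44


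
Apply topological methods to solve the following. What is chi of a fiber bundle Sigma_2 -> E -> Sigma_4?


For a fiber bundle F -> E -> B (with CW structure): chi(E) = chi(B) * chi(F).
chi(Sigma_4) = -6, chi(Sigma_2) = -2.
chi(E) = (-6) * (-2) = 12

12


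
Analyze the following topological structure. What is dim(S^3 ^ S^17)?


S^m ^ S^n = S^{m+n}.
k = 3 + 17 = 20

20


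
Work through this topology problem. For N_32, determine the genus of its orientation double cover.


chi(N_32) = 2 - 32 = -30.
Double cover: chi(Sigma_g) = 2 * chi(N_32) = 2*(-30) = -60.
2 - 2g = -60, so g = (2 - (-60))/2 = 62/2 = 31

31


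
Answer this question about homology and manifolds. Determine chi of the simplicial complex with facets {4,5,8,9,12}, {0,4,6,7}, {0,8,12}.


Enumerate all faces; f-vector: f_0=8, f_1=18, f_2=15, f_3=6, f_4=1.
chi = sum (-1)^k f_k = 0

0


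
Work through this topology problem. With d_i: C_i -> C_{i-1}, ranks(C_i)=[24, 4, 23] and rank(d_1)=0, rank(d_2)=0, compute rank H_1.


rank H_k = rank(ker d_k) - rank(im d_{k+1}).
rank(ker d_1) = rank(C_1) - rank(d_1) = 4 - 0 = 4.
rank(im d_{1+1}) = 0.
rank H_1 = 4 - 0 = 4

4


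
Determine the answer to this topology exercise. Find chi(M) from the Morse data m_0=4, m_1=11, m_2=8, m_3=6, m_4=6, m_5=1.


Morse theory: chi(M) = sum_k (-1)^k m_k where m_k = #(index-k critical points).
= (4) + (-11) + (8) + (-6) + (6) + (-1) = 0

0


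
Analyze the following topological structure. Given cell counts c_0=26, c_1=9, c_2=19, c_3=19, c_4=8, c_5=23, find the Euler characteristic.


chi = sum_k (-1)^k c_k.
= (-1)^0*26 + (-1)^1*9 + (-1)^2*19 + (-1)^3*19 + (-1)^4*8 + (-1)^5*23
= (26) + (-9) + (19) + (-19) + (8) + (-23)
= 2

2
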